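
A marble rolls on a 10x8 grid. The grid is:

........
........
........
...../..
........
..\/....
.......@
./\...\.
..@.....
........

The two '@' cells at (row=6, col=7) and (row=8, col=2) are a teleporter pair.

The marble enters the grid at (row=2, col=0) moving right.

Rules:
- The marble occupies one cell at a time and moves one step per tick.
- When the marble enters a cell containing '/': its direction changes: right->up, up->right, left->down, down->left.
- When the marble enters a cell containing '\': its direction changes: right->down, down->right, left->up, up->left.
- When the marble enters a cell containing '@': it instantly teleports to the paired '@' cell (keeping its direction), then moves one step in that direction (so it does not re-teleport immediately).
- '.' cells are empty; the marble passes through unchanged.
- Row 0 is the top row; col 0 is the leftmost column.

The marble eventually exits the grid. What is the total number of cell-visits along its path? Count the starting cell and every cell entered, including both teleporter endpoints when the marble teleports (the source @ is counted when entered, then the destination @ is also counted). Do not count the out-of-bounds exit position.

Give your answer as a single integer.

Step 1: enter (2,0), '.' pass, move right to (2,1)
Step 2: enter (2,1), '.' pass, move right to (2,2)
Step 3: enter (2,2), '.' pass, move right to (2,3)
Step 4: enter (2,3), '.' pass, move right to (2,4)
Step 5: enter (2,4), '.' pass, move right to (2,5)
Step 6: enter (2,5), '.' pass, move right to (2,6)
Step 7: enter (2,6), '.' pass, move right to (2,7)
Step 8: enter (2,7), '.' pass, move right to (2,8)
Step 9: at (2,8) — EXIT via right edge, pos 2
Path length (cell visits): 8

Answer: 8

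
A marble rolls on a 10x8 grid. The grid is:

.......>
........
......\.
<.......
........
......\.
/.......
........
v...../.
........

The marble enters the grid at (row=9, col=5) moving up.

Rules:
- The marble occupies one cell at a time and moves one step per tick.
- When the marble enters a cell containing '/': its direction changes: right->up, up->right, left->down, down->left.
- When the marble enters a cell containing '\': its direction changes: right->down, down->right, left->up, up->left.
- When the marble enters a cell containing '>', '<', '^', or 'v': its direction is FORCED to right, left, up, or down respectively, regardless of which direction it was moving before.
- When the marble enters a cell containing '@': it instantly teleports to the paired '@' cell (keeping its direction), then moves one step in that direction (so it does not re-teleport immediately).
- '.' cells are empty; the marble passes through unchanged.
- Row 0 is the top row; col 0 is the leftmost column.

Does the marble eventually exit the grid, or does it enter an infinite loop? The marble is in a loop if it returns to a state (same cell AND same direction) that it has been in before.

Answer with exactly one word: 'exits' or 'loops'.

Step 1: enter (9,5), '.' pass, move up to (8,5)
Step 2: enter (8,5), '.' pass, move up to (7,5)
Step 3: enter (7,5), '.' pass, move up to (6,5)
Step 4: enter (6,5), '.' pass, move up to (5,5)
Step 5: enter (5,5), '.' pass, move up to (4,5)
Step 6: enter (4,5), '.' pass, move up to (3,5)
Step 7: enter (3,5), '.' pass, move up to (2,5)
Step 8: enter (2,5), '.' pass, move up to (1,5)
Step 9: enter (1,5), '.' pass, move up to (0,5)
Step 10: enter (0,5), '.' pass, move up to (-1,5)
Step 11: at (-1,5) — EXIT via top edge, pos 5

Answer: exits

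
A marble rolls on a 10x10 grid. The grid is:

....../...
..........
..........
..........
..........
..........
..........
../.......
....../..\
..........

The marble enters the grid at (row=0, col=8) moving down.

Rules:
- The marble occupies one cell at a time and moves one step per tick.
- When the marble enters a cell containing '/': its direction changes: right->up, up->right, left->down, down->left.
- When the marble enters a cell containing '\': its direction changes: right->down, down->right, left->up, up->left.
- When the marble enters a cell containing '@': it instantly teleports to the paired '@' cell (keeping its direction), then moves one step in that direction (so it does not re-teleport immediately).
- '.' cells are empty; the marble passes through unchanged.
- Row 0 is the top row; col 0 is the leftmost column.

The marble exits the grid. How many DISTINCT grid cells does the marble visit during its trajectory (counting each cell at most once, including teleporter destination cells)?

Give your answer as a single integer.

Answer: 10

Derivation:
Step 1: enter (0,8), '.' pass, move down to (1,8)
Step 2: enter (1,8), '.' pass, move down to (2,8)
Step 3: enter (2,8), '.' pass, move down to (3,8)
Step 4: enter (3,8), '.' pass, move down to (4,8)
Step 5: enter (4,8), '.' pass, move down to (5,8)
Step 6: enter (5,8), '.' pass, move down to (6,8)
Step 7: enter (6,8), '.' pass, move down to (7,8)
Step 8: enter (7,8), '.' pass, move down to (8,8)
Step 9: enter (8,8), '.' pass, move down to (9,8)
Step 10: enter (9,8), '.' pass, move down to (10,8)
Step 11: at (10,8) — EXIT via bottom edge, pos 8
Distinct cells visited: 10 (path length 10)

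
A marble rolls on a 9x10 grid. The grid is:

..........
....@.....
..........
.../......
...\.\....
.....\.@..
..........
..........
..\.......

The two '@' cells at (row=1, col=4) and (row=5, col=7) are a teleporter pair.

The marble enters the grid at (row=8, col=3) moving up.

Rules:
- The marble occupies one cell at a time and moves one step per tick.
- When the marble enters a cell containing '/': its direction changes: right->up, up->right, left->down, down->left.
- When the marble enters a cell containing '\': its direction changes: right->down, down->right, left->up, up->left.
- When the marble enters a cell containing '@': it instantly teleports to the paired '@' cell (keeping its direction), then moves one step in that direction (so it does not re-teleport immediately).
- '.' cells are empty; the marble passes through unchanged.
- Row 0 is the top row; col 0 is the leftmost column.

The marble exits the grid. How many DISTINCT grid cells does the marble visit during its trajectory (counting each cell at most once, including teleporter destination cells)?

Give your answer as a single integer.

Answer: 8

Derivation:
Step 1: enter (8,3), '.' pass, move up to (7,3)
Step 2: enter (7,3), '.' pass, move up to (6,3)
Step 3: enter (6,3), '.' pass, move up to (5,3)
Step 4: enter (5,3), '.' pass, move up to (4,3)
Step 5: enter (4,3), '\' deflects up->left, move left to (4,2)
Step 6: enter (4,2), '.' pass, move left to (4,1)
Step 7: enter (4,1), '.' pass, move left to (4,0)
Step 8: enter (4,0), '.' pass, move left to (4,-1)
Step 9: at (4,-1) — EXIT via left edge, pos 4
Distinct cells visited: 8 (path length 8)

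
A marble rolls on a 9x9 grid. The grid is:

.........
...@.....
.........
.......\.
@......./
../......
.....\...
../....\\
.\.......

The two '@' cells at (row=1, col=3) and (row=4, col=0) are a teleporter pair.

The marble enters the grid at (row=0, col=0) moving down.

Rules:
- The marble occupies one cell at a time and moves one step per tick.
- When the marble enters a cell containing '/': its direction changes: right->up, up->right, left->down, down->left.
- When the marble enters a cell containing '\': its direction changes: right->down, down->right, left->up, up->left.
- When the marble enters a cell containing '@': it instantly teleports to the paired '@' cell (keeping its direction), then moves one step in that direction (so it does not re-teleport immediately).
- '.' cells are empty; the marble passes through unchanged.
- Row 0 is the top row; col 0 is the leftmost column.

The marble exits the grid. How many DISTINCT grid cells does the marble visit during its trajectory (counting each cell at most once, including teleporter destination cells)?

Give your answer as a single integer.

Answer: 13

Derivation:
Step 1: enter (0,0), '.' pass, move down to (1,0)
Step 2: enter (1,0), '.' pass, move down to (2,0)
Step 3: enter (2,0), '.' pass, move down to (3,0)
Step 4: enter (3,0), '.' pass, move down to (4,0)
Step 5: enter (4,0), '@' teleport (4,0)->(1,3), also enter (1,3), move down to (2,3)
Step 6: enter (2,3), '.' pass, move down to (3,3)
Step 7: enter (3,3), '.' pass, move down to (4,3)
Step 8: enter (4,3), '.' pass, move down to (5,3)
Step 9: enter (5,3), '.' pass, move down to (6,3)
Step 10: enter (6,3), '.' pass, move down to (7,3)
Step 11: enter (7,3), '.' pass, move down to (8,3)
Step 12: enter (8,3), '.' pass, move down to (9,3)
Step 13: at (9,3) — EXIT via bottom edge, pos 3
Distinct cells visited: 13 (path length 13)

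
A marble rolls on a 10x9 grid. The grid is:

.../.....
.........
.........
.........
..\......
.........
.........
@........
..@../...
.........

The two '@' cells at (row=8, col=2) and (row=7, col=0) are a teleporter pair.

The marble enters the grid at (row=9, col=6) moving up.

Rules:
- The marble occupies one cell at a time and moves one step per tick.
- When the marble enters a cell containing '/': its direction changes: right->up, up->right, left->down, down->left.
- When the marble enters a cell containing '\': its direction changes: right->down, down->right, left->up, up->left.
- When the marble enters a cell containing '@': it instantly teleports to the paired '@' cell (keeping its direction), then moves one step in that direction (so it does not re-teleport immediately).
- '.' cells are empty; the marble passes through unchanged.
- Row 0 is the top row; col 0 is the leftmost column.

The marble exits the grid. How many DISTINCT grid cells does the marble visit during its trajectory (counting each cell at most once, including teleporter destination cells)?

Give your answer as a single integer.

Answer: 10

Derivation:
Step 1: enter (9,6), '.' pass, move up to (8,6)
Step 2: enter (8,6), '.' pass, move up to (7,6)
Step 3: enter (7,6), '.' pass, move up to (6,6)
Step 4: enter (6,6), '.' pass, move up to (5,6)
Step 5: enter (5,6), '.' pass, move up to (4,6)
Step 6: enter (4,6), '.' pass, move up to (3,6)
Step 7: enter (3,6), '.' pass, move up to (2,6)
Step 8: enter (2,6), '.' pass, move up to (1,6)
Step 9: enter (1,6), '.' pass, move up to (0,6)
Step 10: enter (0,6), '.' pass, move up to (-1,6)
Step 11: at (-1,6) — EXIT via top edge, pos 6
Distinct cells visited: 10 (path length 10)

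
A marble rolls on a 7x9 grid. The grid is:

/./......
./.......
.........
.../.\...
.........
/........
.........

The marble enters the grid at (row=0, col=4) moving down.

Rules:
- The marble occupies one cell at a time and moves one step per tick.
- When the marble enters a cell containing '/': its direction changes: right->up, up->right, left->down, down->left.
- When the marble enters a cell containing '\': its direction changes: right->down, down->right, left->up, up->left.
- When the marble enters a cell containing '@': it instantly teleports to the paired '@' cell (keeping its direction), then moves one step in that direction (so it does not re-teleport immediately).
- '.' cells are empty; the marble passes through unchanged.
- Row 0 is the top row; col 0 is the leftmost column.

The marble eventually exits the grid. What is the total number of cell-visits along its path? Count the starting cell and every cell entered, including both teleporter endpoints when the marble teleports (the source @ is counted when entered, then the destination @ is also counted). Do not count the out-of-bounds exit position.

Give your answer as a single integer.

Step 1: enter (0,4), '.' pass, move down to (1,4)
Step 2: enter (1,4), '.' pass, move down to (2,4)
Step 3: enter (2,4), '.' pass, move down to (3,4)
Step 4: enter (3,4), '.' pass, move down to (4,4)
Step 5: enter (4,4), '.' pass, move down to (5,4)
Step 6: enter (5,4), '.' pass, move down to (6,4)
Step 7: enter (6,4), '.' pass, move down to (7,4)
Step 8: at (7,4) — EXIT via bottom edge, pos 4
Path length (cell visits): 7

Answer: 7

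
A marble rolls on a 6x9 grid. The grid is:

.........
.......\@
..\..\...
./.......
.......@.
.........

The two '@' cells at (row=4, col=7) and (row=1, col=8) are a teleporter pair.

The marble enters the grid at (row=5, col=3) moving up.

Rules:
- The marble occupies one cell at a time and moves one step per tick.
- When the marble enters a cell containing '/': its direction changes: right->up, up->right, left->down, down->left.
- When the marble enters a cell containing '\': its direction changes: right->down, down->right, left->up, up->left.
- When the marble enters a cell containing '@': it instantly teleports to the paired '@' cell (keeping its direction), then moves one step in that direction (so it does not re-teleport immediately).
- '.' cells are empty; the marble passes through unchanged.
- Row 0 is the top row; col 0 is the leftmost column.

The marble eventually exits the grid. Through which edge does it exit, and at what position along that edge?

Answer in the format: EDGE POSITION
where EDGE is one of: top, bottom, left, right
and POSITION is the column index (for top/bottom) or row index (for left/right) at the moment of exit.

Step 1: enter (5,3), '.' pass, move up to (4,3)
Step 2: enter (4,3), '.' pass, move up to (3,3)
Step 3: enter (3,3), '.' pass, move up to (2,3)
Step 4: enter (2,3), '.' pass, move up to (1,3)
Step 5: enter (1,3), '.' pass, move up to (0,3)
Step 6: enter (0,3), '.' pass, move up to (-1,3)
Step 7: at (-1,3) — EXIT via top edge, pos 3

Answer: top 3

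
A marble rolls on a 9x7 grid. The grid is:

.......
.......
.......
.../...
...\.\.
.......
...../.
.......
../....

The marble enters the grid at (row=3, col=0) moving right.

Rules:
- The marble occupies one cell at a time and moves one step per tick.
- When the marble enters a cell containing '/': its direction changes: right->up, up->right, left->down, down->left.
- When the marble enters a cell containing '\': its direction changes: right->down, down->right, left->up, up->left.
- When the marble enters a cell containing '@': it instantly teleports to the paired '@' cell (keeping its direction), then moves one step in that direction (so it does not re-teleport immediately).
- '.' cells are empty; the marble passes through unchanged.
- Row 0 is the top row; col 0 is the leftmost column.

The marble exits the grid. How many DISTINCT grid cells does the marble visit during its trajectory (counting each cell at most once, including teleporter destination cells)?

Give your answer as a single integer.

Step 1: enter (3,0), '.' pass, move right to (3,1)
Step 2: enter (3,1), '.' pass, move right to (3,2)
Step 3: enter (3,2), '.' pass, move right to (3,3)
Step 4: enter (3,3), '/' deflects right->up, move up to (2,3)
Step 5: enter (2,3), '.' pass, move up to (1,3)
Step 6: enter (1,3), '.' pass, move up to (0,3)
Step 7: enter (0,3), '.' pass, move up to (-1,3)
Step 8: at (-1,3) — EXIT via top edge, pos 3
Distinct cells visited: 7 (path length 7)

Answer: 7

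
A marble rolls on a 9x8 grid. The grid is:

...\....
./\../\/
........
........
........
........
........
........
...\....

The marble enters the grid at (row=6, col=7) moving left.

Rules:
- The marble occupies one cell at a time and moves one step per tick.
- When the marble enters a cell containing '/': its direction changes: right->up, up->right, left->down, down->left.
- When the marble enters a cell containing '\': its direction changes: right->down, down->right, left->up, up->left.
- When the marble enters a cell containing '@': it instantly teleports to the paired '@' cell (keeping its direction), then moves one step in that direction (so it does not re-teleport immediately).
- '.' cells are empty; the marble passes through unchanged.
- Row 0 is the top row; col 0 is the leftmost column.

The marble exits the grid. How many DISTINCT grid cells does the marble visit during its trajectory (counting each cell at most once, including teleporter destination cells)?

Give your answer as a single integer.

Step 1: enter (6,7), '.' pass, move left to (6,6)
Step 2: enter (6,6), '.' pass, move left to (6,5)
Step 3: enter (6,5), '.' pass, move left to (6,4)
Step 4: enter (6,4), '.' pass, move left to (6,3)
Step 5: enter (6,3), '.' pass, move left to (6,2)
Step 6: enter (6,2), '.' pass, move left to (6,1)
Step 7: enter (6,1), '.' pass, move left to (6,0)
Step 8: enter (6,0), '.' pass, move left to (6,-1)
Step 9: at (6,-1) — EXIT via left edge, pos 6
Distinct cells visited: 8 (path length 8)

Answer: 8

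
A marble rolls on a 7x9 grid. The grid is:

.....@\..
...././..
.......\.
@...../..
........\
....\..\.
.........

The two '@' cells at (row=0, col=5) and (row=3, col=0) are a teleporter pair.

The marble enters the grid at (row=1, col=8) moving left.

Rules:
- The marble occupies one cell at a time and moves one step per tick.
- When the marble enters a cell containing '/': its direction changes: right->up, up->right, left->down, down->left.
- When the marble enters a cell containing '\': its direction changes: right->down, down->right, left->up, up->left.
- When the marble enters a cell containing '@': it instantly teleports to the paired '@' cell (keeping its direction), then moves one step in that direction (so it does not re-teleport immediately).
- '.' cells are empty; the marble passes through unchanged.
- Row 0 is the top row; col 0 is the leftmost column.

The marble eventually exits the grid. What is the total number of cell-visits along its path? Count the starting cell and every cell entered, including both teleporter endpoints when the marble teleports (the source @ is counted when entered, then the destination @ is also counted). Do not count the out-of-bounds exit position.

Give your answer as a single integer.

Answer: 17

Derivation:
Step 1: enter (1,8), '.' pass, move left to (1,7)
Step 2: enter (1,7), '.' pass, move left to (1,6)
Step 3: enter (1,6), '/' deflects left->down, move down to (2,6)
Step 4: enter (2,6), '.' pass, move down to (3,6)
Step 5: enter (3,6), '/' deflects down->left, move left to (3,5)
Step 6: enter (3,5), '.' pass, move left to (3,4)
Step 7: enter (3,4), '.' pass, move left to (3,3)
Step 8: enter (3,3), '.' pass, move left to (3,2)
Step 9: enter (3,2), '.' pass, move left to (3,1)
Step 10: enter (3,1), '.' pass, move left to (3,0)
Step 11: enter (3,0), '@' teleport (3,0)->(0,5), also enter (0,5), move left to (0,4)
Step 12: enter (0,4), '.' pass, move left to (0,3)
Step 13: enter (0,3), '.' pass, move left to (0,2)
Step 14: enter (0,2), '.' pass, move left to (0,1)
Step 15: enter (0,1), '.' pass, move left to (0,0)
Step 16: enter (0,0), '.' pass, move left to (0,-1)
Step 17: at (0,-1) — EXIT via left edge, pos 0
Path length (cell visits): 17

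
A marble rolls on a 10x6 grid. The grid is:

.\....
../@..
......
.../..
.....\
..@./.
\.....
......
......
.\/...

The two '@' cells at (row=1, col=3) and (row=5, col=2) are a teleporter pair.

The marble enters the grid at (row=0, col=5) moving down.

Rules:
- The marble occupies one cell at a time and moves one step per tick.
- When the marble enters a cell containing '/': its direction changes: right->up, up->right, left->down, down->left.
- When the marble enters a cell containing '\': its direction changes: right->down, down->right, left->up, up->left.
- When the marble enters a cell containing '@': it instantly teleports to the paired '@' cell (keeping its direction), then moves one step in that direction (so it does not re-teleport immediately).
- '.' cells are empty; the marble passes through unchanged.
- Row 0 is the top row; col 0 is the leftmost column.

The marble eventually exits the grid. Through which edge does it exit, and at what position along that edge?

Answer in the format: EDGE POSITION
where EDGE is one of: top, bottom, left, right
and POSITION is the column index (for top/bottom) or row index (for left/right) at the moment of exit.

Answer: right 4

Derivation:
Step 1: enter (0,5), '.' pass, move down to (1,5)
Step 2: enter (1,5), '.' pass, move down to (2,5)
Step 3: enter (2,5), '.' pass, move down to (3,5)
Step 4: enter (3,5), '.' pass, move down to (4,5)
Step 5: enter (4,5), '\' deflects down->right, move right to (4,6)
Step 6: at (4,6) — EXIT via right edge, pos 4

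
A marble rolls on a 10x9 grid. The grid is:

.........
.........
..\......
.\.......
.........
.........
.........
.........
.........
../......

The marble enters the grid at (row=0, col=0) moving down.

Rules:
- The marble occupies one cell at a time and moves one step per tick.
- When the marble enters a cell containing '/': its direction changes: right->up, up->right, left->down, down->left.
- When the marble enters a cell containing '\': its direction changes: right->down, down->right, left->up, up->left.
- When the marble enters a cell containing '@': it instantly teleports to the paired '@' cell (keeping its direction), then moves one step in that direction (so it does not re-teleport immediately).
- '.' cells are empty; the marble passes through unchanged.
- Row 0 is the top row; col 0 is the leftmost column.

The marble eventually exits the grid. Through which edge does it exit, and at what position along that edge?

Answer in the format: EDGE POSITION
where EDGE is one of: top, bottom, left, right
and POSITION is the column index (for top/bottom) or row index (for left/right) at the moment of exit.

Answer: bottom 0

Derivation:
Step 1: enter (0,0), '.' pass, move down to (1,0)
Step 2: enter (1,0), '.' pass, move down to (2,0)
Step 3: enter (2,0), '.' pass, move down to (3,0)
Step 4: enter (3,0), '.' pass, move down to (4,0)
Step 5: enter (4,0), '.' pass, move down to (5,0)
Step 6: enter (5,0), '.' pass, move down to (6,0)
Step 7: enter (6,0), '.' pass, move down to (7,0)
Step 8: enter (7,0), '.' pass, move down to (8,0)
Step 9: enter (8,0), '.' pass, move down to (9,0)
Step 10: enter (9,0), '.' pass, move down to (10,0)
Step 11: at (10,0) — EXIT via bottom edge, pos 0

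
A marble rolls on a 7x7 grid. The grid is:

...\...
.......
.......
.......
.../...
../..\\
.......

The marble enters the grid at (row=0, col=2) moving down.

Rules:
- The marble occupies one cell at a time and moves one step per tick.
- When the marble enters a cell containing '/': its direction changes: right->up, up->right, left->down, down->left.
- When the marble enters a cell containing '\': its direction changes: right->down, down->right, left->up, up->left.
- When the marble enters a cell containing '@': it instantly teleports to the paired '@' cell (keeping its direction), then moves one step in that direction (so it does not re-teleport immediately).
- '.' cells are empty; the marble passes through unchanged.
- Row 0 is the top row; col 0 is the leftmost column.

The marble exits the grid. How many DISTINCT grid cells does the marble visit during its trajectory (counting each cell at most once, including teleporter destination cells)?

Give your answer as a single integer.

Step 1: enter (0,2), '.' pass, move down to (1,2)
Step 2: enter (1,2), '.' pass, move down to (2,2)
Step 3: enter (2,2), '.' pass, move down to (3,2)
Step 4: enter (3,2), '.' pass, move down to (4,2)
Step 5: enter (4,2), '.' pass, move down to (5,2)
Step 6: enter (5,2), '/' deflects down->left, move left to (5,1)
Step 7: enter (5,1), '.' pass, move left to (5,0)
Step 8: enter (5,0), '.' pass, move left to (5,-1)
Step 9: at (5,-1) — EXIT via left edge, pos 5
Distinct cells visited: 8 (path length 8)

Answer: 8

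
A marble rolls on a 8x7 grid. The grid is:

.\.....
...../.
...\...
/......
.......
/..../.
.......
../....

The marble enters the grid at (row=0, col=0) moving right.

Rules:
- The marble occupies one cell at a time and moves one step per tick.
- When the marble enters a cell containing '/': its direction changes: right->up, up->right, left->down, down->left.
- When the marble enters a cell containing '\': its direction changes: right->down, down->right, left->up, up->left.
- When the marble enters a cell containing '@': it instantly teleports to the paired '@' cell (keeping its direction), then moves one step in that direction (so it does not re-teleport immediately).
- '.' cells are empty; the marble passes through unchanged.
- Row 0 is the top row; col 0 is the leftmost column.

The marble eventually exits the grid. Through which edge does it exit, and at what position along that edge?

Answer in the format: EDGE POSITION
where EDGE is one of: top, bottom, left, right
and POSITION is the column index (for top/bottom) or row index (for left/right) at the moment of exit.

Step 1: enter (0,0), '.' pass, move right to (0,1)
Step 2: enter (0,1), '\' deflects right->down, move down to (1,1)
Step 3: enter (1,1), '.' pass, move down to (2,1)
Step 4: enter (2,1), '.' pass, move down to (3,1)
Step 5: enter (3,1), '.' pass, move down to (4,1)
Step 6: enter (4,1), '.' pass, move down to (5,1)
Step 7: enter (5,1), '.' pass, move down to (6,1)
Step 8: enter (6,1), '.' pass, move down to (7,1)
Step 9: enter (7,1), '.' pass, move down to (8,1)
Step 10: at (8,1) — EXIT via bottom edge, pos 1

Answer: bottom 1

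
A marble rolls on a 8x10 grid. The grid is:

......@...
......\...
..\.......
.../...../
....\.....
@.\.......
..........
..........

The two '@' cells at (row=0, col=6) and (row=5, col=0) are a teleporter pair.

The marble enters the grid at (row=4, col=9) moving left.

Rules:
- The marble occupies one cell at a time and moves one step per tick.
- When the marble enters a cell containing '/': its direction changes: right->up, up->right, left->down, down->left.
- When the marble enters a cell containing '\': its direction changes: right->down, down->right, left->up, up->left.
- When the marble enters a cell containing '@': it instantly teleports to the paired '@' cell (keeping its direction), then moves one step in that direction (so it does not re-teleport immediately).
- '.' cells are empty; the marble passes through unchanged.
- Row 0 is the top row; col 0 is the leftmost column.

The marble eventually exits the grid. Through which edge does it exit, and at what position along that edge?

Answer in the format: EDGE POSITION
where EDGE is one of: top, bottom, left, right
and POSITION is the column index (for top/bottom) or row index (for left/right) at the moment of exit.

Answer: top 4

Derivation:
Step 1: enter (4,9), '.' pass, move left to (4,8)
Step 2: enter (4,8), '.' pass, move left to (4,7)
Step 3: enter (4,7), '.' pass, move left to (4,6)
Step 4: enter (4,6), '.' pass, move left to (4,5)
Step 5: enter (4,5), '.' pass, move left to (4,4)
Step 6: enter (4,4), '\' deflects left->up, move up to (3,4)
Step 7: enter (3,4), '.' pass, move up to (2,4)
Step 8: enter (2,4), '.' pass, move up to (1,4)
Step 9: enter (1,4), '.' pass, move up to (0,4)
Step 10: enter (0,4), '.' pass, move up to (-1,4)
Step 11: at (-1,4) — EXIT via top edge, pos 4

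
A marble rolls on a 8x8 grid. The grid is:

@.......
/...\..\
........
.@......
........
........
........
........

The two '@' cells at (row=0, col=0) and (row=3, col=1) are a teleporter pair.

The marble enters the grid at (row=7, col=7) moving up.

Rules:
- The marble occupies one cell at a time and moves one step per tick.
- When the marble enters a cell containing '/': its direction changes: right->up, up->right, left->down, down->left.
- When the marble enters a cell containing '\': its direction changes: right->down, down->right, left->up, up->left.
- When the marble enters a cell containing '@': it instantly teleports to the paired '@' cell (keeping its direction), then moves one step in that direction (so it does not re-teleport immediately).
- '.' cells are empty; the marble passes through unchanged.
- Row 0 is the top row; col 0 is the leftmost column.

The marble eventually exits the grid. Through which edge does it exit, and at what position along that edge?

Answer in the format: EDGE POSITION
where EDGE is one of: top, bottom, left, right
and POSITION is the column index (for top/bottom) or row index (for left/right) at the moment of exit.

Answer: top 4

Derivation:
Step 1: enter (7,7), '.' pass, move up to (6,7)
Step 2: enter (6,7), '.' pass, move up to (5,7)
Step 3: enter (5,7), '.' pass, move up to (4,7)
Step 4: enter (4,7), '.' pass, move up to (3,7)
Step 5: enter (3,7), '.' pass, move up to (2,7)
Step 6: enter (2,7), '.' pass, move up to (1,7)
Step 7: enter (1,7), '\' deflects up->left, move left to (1,6)
Step 8: enter (1,6), '.' pass, move left to (1,5)
Step 9: enter (1,5), '.' pass, move left to (1,4)
Step 10: enter (1,4), '\' deflects left->up, move up to (0,4)
Step 11: enter (0,4), '.' pass, move up to (-1,4)
Step 12: at (-1,4) — EXIT via top edge, pos 4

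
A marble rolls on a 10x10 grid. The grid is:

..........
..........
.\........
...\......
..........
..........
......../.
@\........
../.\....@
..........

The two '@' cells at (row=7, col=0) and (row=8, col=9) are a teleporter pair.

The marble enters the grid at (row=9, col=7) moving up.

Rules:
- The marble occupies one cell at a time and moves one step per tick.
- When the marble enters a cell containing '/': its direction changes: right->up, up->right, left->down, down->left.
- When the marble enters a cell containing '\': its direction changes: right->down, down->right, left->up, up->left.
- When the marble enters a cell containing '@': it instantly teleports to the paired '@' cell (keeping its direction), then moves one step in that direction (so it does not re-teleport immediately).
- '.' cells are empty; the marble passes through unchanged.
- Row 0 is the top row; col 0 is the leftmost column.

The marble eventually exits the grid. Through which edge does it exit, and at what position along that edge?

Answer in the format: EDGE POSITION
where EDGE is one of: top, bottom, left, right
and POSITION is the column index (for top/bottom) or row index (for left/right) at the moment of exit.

Step 1: enter (9,7), '.' pass, move up to (8,7)
Step 2: enter (8,7), '.' pass, move up to (7,7)
Step 3: enter (7,7), '.' pass, move up to (6,7)
Step 4: enter (6,7), '.' pass, move up to (5,7)
Step 5: enter (5,7), '.' pass, move up to (4,7)
Step 6: enter (4,7), '.' pass, move up to (3,7)
Step 7: enter (3,7), '.' pass, move up to (2,7)
Step 8: enter (2,7), '.' pass, move up to (1,7)
Step 9: enter (1,7), '.' pass, move up to (0,7)
Step 10: enter (0,7), '.' pass, move up to (-1,7)
Step 11: at (-1,7) — EXIT via top edge, pos 7

Answer: top 7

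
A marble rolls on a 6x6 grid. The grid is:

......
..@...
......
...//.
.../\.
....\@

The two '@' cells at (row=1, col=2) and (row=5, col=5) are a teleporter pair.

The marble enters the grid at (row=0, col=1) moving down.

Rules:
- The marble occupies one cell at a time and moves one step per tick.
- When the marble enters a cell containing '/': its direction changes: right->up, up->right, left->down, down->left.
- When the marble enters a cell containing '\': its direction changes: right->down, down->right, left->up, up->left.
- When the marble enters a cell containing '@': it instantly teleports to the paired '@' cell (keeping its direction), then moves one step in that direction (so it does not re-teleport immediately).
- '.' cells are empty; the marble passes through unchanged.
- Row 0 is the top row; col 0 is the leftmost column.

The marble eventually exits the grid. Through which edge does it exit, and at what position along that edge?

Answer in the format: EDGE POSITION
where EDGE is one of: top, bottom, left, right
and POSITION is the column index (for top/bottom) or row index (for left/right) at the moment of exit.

Step 1: enter (0,1), '.' pass, move down to (1,1)
Step 2: enter (1,1), '.' pass, move down to (2,1)
Step 3: enter (2,1), '.' pass, move down to (3,1)
Step 4: enter (3,1), '.' pass, move down to (4,1)
Step 5: enter (4,1), '.' pass, move down to (5,1)
Step 6: enter (5,1), '.' pass, move down to (6,1)
Step 7: at (6,1) — EXIT via bottom edge, pos 1

Answer: bottom 1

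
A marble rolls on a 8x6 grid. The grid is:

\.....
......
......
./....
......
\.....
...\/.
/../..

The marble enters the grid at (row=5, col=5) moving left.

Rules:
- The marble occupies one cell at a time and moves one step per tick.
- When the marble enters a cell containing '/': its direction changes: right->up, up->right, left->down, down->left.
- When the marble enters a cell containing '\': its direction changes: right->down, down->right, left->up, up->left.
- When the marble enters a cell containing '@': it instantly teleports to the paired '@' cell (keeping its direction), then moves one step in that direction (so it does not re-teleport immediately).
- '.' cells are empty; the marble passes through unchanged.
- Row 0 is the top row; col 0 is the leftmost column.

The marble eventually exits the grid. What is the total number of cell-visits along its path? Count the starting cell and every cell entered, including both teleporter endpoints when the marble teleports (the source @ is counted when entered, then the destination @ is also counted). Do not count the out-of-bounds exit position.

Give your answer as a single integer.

Step 1: enter (5,5), '.' pass, move left to (5,4)
Step 2: enter (5,4), '.' pass, move left to (5,3)
Step 3: enter (5,3), '.' pass, move left to (5,2)
Step 4: enter (5,2), '.' pass, move left to (5,1)
Step 5: enter (5,1), '.' pass, move left to (5,0)
Step 6: enter (5,0), '\' deflects left->up, move up to (4,0)
Step 7: enter (4,0), '.' pass, move up to (3,0)
Step 8: enter (3,0), '.' pass, move up to (2,0)
Step 9: enter (2,0), '.' pass, move up to (1,0)
Step 10: enter (1,0), '.' pass, move up to (0,0)
Step 11: enter (0,0), '\' deflects up->left, move left to (0,-1)
Step 12: at (0,-1) — EXIT via left edge, pos 0
Path length (cell visits): 11

Answer: 11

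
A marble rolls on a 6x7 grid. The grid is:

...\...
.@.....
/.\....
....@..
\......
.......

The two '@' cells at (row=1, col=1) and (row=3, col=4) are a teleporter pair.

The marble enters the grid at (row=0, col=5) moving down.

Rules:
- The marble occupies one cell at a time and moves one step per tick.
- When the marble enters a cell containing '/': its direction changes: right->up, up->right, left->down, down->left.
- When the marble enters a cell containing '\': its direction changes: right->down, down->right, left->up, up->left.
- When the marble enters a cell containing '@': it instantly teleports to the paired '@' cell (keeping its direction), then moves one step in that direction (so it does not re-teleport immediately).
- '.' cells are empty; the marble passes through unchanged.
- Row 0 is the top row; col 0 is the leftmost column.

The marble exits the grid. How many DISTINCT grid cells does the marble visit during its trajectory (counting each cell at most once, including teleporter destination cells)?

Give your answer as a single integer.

Answer: 6

Derivation:
Step 1: enter (0,5), '.' pass, move down to (1,5)
Step 2: enter (1,5), '.' pass, move down to (2,5)
Step 3: enter (2,5), '.' pass, move down to (3,5)
Step 4: enter (3,5), '.' pass, move down to (4,5)
Step 5: enter (4,5), '.' pass, move down to (5,5)
Step 6: enter (5,5), '.' pass, move down to (6,5)
Step 7: at (6,5) — EXIT via bottom edge, pos 5
Distinct cells visited: 6 (path length 6)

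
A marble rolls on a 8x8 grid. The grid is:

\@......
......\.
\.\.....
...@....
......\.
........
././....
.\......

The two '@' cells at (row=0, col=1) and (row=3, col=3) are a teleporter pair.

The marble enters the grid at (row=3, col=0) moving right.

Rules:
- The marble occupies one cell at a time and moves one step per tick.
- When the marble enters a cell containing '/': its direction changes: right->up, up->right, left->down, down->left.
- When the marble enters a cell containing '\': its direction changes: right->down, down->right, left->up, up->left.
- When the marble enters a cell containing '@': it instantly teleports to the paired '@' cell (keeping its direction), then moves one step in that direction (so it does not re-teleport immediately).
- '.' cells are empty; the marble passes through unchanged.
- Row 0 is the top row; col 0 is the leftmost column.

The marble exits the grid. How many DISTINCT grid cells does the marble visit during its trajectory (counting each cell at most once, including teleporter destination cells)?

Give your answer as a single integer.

Answer: 11

Derivation:
Step 1: enter (3,0), '.' pass, move right to (3,1)
Step 2: enter (3,1), '.' pass, move right to (3,2)
Step 3: enter (3,2), '.' pass, move right to (3,3)
Step 4: enter (3,3), '@' teleport (3,3)->(0,1), also enter (0,1), move right to (0,2)
Step 5: enter (0,2), '.' pass, move right to (0,3)
Step 6: enter (0,3), '.' pass, move right to (0,4)
Step 7: enter (0,4), '.' pass, move right to (0,5)
Step 8: enter (0,5), '.' pass, move right to (0,6)
Step 9: enter (0,6), '.' pass, move right to (0,7)
Step 10: enter (0,7), '.' pass, move right to (0,8)
Step 11: at (0,8) — EXIT via right edge, pos 0
Distinct cells visited: 11 (path length 11)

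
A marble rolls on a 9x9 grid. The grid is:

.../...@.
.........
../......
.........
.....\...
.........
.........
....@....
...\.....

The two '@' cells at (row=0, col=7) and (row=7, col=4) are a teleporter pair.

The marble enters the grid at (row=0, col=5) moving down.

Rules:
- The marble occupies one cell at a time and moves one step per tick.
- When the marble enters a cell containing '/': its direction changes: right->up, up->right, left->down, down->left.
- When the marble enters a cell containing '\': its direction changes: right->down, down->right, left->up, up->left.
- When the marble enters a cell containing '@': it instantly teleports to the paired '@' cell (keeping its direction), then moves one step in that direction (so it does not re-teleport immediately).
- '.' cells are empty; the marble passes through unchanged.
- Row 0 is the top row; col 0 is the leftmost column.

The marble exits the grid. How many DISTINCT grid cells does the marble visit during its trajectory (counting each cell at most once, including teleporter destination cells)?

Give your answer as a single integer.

Step 1: enter (0,5), '.' pass, move down to (1,5)
Step 2: enter (1,5), '.' pass, move down to (2,5)
Step 3: enter (2,5), '.' pass, move down to (3,5)
Step 4: enter (3,5), '.' pass, move down to (4,5)
Step 5: enter (4,5), '\' deflects down->right, move right to (4,6)
Step 6: enter (4,6), '.' pass, move right to (4,7)
Step 7: enter (4,7), '.' pass, move right to (4,8)
Step 8: enter (4,8), '.' pass, move right to (4,9)
Step 9: at (4,9) — EXIT via right edge, pos 4
Distinct cells visited: 8 (path length 8)

Answer: 8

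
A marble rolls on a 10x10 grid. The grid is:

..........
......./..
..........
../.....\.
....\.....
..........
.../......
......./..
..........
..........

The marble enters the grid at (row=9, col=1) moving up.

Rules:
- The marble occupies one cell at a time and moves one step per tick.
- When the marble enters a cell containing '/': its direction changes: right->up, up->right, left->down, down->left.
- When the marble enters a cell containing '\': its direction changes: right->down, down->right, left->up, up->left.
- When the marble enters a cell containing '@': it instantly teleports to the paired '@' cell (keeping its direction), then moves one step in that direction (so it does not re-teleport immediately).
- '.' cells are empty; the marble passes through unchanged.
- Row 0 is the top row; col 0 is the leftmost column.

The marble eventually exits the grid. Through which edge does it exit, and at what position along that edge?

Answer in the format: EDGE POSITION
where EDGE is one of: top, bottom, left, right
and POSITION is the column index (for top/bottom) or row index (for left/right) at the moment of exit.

Step 1: enter (9,1), '.' pass, move up to (8,1)
Step 2: enter (8,1), '.' pass, move up to (7,1)
Step 3: enter (7,1), '.' pass, move up to (6,1)
Step 4: enter (6,1), '.' pass, move up to (5,1)
Step 5: enter (5,1), '.' pass, move up to (4,1)
Step 6: enter (4,1), '.' pass, move up to (3,1)
Step 7: enter (3,1), '.' pass, move up to (2,1)
Step 8: enter (2,1), '.' pass, move up to (1,1)
Step 9: enter (1,1), '.' pass, move up to (0,1)
Step 10: enter (0,1), '.' pass, move up to (-1,1)
Step 11: at (-1,1) — EXIT via top edge, pos 1

Answer: top 1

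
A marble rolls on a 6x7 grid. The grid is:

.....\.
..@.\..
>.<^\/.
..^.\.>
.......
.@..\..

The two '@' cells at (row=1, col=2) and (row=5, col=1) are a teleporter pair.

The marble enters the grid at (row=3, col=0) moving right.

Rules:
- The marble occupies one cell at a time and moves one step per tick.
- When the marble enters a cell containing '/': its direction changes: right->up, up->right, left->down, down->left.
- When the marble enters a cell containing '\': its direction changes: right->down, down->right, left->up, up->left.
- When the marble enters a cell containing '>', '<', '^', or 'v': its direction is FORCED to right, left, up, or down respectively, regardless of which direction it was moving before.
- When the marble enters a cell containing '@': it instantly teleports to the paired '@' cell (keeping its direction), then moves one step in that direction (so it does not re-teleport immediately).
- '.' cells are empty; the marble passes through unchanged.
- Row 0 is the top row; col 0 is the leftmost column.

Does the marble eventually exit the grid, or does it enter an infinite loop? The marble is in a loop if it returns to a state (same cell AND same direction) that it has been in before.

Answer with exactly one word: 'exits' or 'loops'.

Answer: loops

Derivation:
Step 1: enter (3,0), '.' pass, move right to (3,1)
Step 2: enter (3,1), '.' pass, move right to (3,2)
Step 3: enter (3,2), '^' forces right->up, move up to (2,2)
Step 4: enter (2,2), '<' forces up->left, move left to (2,1)
Step 5: enter (2,1), '.' pass, move left to (2,0)
Step 6: enter (2,0), '>' forces left->right, move right to (2,1)
Step 7: enter (2,1), '.' pass, move right to (2,2)
Step 8: enter (2,2), '<' forces right->left, move left to (2,1)
Step 9: at (2,1) dir=left — LOOP DETECTED (seen before)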